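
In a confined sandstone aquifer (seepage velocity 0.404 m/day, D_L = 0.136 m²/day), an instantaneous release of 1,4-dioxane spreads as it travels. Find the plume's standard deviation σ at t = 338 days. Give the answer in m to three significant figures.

9.59 m

Dispersive spreading gives a Gaussian with σ² = 2Dt; advection only shifts the center.
σ = √(2 × 0.136 × 338) = 9.59 m.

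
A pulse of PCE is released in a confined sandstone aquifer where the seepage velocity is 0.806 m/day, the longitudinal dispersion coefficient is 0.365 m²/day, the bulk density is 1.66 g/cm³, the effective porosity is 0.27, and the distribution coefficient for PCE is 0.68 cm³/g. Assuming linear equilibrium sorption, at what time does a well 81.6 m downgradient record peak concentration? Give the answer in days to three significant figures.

Retardation factor R = 1 + ρ_b·K_d/n = 1 + 1.66 × 0.68/0.27 = 5.181.
Sorption retards both mechanisms: v_R = v/R = 0.1556 m/day, D_R = D/R = 0.07045 m²/day.
Peak time from v_R²t² + 2D_R t − x² = 0: t = (√(D_R² + v_R²x²) − D_R)/v_R².
√(D_R² + v_R²x²) = √(0.07045² + 0.1556² × 81.6²) = 12.70; v_R² = 0.02421.
t = (12.70 − 0.07045)/0.02421 = 522 days.

522 days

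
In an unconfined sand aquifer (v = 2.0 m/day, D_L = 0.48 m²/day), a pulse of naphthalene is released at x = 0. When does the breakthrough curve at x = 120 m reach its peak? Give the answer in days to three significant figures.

For the 1D instantaneous-source solution, setting ∂C/∂t = 0 at fixed x gives v²t² + 2Dt − x² = 0, so t = (√(D² + v²x²) − D)/v².
√(D² + v²x²) = √(0.48² + 2.0² × 120²) = 240.0; v² = 4.
t = (240.0 − 0.48)/4 = 59.9 days (vs. the pure-advection estimate x/v = 60.0 d).

59.9 days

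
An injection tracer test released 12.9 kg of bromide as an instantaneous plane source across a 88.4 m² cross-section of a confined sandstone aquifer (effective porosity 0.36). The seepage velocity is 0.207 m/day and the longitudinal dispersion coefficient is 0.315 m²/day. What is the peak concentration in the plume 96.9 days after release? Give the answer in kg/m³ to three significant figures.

0.0207 kg/m³

The peak of an instantaneous 1D plume sits at x = vt; there the Gaussian factor is 1 and C_max = M/(n_e·A·√(4πDt)), where n_e·A is the pore area the mass is dissolved in.
√(4πDt) = √(4π × 0.315 × 96.9) = 19.58 m, so C_max = 12.9/(0.36 × 88.4 × 19.58) = 0.0207 kg/m³.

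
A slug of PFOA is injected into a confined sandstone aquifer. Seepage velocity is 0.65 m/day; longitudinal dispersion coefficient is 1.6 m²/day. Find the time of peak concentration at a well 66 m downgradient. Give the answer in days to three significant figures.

For the 1D instantaneous-source solution, setting ∂C/∂t = 0 at fixed x gives v²t² + 2Dt − x² = 0, so t = (√(D² + v²x²) − D)/v².
√(D² + v²x²) = √(1.6² + 0.65² × 66²) = 42.93; v² = 0.4225.
t = (42.93 − 1.6)/0.4225 = 97.8 days (vs. the pure-advection estimate x/v = 102 d).

97.8 days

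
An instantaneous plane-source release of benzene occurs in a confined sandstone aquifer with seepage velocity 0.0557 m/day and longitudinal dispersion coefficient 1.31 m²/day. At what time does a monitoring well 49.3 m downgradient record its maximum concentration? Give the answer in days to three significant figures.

For the 1D instantaneous-source solution, setting ∂C/∂t = 0 at fixed x gives v²t² + 2Dt − x² = 0, so t = (√(D² + v²x²) − D)/v².
√(D² + v²x²) = √(1.31² + 0.0557² × 49.3²) = 3.042; v² = 0.00310249.
t = (3.042 − 1.31)/0.00310249 = 558 days (vs. the pure-advection estimate x/v = 885 d).

558 days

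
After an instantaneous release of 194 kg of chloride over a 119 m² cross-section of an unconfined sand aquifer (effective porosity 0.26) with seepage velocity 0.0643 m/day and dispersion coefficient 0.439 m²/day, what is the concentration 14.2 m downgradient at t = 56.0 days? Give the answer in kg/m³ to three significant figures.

For an instantaneous plane source, C(x,t) = M/(n_e·A·√(4πDt)) · exp(−(x−vt)²/(4Dt)), with n_e·A the pore (flow) area.
Plume center vt = 0.0643 × 56.0 = 3.6008 m, so the well at 14.2 m is 10.5992 m downgradient of the peak.
√(4πDt) = 17.58 m, giving peak height M/(n_e·A·√(4πDt)) = 194/(0.26 × 119 × 17.58) = 0.3567 kg/m³.
(x−vt)²/(4Dt) = (10.5992)²/(4 × 0.439 × 56.0) = 1.142; exp(−1.142) = 0.3192.
C = 0.3567 × 0.3192 = 0.114 kg/m³.

0.114 kg/m³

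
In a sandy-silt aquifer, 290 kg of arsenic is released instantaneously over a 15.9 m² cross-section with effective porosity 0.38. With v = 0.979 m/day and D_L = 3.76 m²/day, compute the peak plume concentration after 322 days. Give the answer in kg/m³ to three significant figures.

The peak of an instantaneous 1D plume sits at x = vt; there the Gaussian factor is 1 and C_max = M/(n_e·A·√(4πDt)), where n_e·A is the pore area the mass is dissolved in.
√(4πDt) = √(4π × 3.76 × 322) = 123.3 m, so C_max = 290/(0.38 × 15.9 × 123.3) = 0.389 kg/m³.

0.389 kg/m³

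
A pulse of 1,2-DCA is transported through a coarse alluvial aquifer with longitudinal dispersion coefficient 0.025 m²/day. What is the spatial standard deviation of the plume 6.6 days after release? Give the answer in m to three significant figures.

0.574 m

Dispersive spreading gives a Gaussian with σ² = 2Dt; advection only shifts the center.
σ = √(2 × 0.025 × 6.6) = 0.574 m.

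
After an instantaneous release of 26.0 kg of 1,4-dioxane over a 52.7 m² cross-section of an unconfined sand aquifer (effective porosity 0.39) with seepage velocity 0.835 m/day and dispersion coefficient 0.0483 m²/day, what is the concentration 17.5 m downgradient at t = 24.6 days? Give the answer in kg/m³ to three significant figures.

For an instantaneous plane source, C(x,t) = M/(n_e·A·√(4πDt)) · exp(−(x−vt)²/(4Dt)), with n_e·A the pore (flow) area.
Plume center vt = 0.835 × 24.6 = 20.541 m, so the well at 17.5 m is 3.041 m upgradient of the peak.
√(4πDt) = 3.864 m, giving peak height M/(n_e·A·√(4πDt)) = 26.0/(0.39 × 52.7 × 3.864) = 0.3274 kg/m³.
(x−vt)²/(4Dt) = (-3.041)²/(4 × 0.0483 × 24.6) = 1.946; exp(−1.946) = 0.1428.
C = 0.3274 × 0.1428 = 0.0468 kg/m³.

0.0468 kg/m³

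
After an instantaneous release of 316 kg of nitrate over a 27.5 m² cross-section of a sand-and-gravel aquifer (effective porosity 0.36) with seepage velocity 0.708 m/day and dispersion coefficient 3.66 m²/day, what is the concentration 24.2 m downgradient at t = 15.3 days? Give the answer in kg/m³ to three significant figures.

For an instantaneous plane source, C(x,t) = M/(n_e·A·√(4πDt)) · exp(−(x−vt)²/(4Dt)), with n_e·A the pore (flow) area.
Plume center vt = 0.708 × 15.3 = 10.8324 m, so the well at 24.2 m is 13.3676 m downgradient of the peak.
√(4πDt) = 26.53 m, giving peak height M/(n_e·A·√(4πDt)) = 316/(0.36 × 27.5 × 26.53) = 1.203 kg/m³.
(x−vt)²/(4Dt) = (13.3676)²/(4 × 3.66 × 15.3) = 0.7978; exp(−0.7978) = 0.4503.
C = 1.203 × 0.4503 = 0.542 kg/m³.

0.542 kg/m³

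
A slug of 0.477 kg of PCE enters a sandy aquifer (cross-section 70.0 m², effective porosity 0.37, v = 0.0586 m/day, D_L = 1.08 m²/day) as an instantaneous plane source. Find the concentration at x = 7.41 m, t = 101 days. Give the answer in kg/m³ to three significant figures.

For an instantaneous plane source, C(x,t) = M/(n_e·A·√(4πDt)) · exp(−(x−vt)²/(4Dt)), with n_e·A the pore (flow) area.
Plume center vt = 0.0586 × 101 = 5.9186 m, so the well at 7.41 m is 1.4914 m downgradient of the peak.
√(4πDt) = 37.02 m, giving peak height M/(n_e·A·√(4πDt)) = 0.477/(0.37 × 70.0 × 37.02) = 0.0004975 kg/m³.
(x−vt)²/(4Dt) = (1.4914)²/(4 × 1.08 × 101) = 0.005098; exp(−0.005098) = 0.9949.
C = 0.0004975 × 0.9949 = 0.000495 kg/m³.

0.000495 kg/m³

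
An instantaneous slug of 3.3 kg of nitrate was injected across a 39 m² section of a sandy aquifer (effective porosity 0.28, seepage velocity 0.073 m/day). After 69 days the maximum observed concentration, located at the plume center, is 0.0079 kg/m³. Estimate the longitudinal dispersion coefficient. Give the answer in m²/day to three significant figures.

At the plume center C_max = M/(n_e·A·√(4πDt)), so D = M²/(4πt·(n_e·A·C_max)²).
n_e·A·C_max = 0.28 × 39 × 0.0079 = 0.08627 kg/m.
D = 3.3²/(4π × 69 × 0.08627²) = 1.69 m²/day.

1.69 m²/day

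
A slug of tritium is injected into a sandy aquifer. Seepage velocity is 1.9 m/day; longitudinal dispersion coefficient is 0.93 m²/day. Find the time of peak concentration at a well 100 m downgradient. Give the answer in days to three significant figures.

52.4 days

For the 1D instantaneous-source solution, setting ∂C/∂t = 0 at fixed x gives v²t² + 2Dt − x² = 0, so t = (√(D² + v²x²) − D)/v².
√(D² + v²x²) = √(0.93² + 1.9² × 100²) = 190.0; v² = 3.61.
t = (190.0 − 0.93)/3.61 = 52.4 days (vs. the pure-advection estimate x/v = 52.6 d).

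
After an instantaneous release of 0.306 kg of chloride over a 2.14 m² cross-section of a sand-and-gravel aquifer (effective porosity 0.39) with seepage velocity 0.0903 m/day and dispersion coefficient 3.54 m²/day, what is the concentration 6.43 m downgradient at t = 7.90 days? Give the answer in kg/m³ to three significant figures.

0.0146 kg/m³

For an instantaneous plane source, C(x,t) = M/(n_e·A·√(4πDt)) · exp(−(x−vt)²/(4Dt)), with n_e·A the pore (flow) area.
Plume center vt = 0.0903 × 7.90 = 0.71337 m, so the well at 6.43 m is 5.71663 m downgradient of the peak.
√(4πDt) = 18.75 m, giving peak height M/(n_e·A·√(4πDt)) = 0.306/(0.39 × 2.14 × 18.75) = 0.01955 kg/m³.
(x−vt)²/(4Dt) = (5.71663)²/(4 × 3.54 × 7.90) = 0.2921; exp(−0.2921) = 0.7467.
C = 0.01955 × 0.7467 = 0.0146 kg/m³.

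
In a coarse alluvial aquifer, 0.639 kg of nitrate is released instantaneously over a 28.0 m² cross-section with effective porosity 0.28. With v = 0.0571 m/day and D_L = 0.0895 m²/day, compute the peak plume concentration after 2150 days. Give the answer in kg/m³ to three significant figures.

The peak of an instantaneous 1D plume sits at x = vt; there the Gaussian factor is 1 and C_max = M/(n_e·A·√(4πDt)), where n_e·A is the pore area the mass is dissolved in.
√(4πDt) = √(4π × 0.0895 × 2150) = 49.17 m, so C_max = 0.639/(0.28 × 28.0 × 49.17) = 0.00166 kg/m³.

0.00166 kg/m³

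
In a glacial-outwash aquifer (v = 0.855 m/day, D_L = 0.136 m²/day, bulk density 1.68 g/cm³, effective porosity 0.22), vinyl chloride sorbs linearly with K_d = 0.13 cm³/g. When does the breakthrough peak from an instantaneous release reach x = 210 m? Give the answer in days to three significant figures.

489 days

Retardation factor R = 1 + ρ_b·K_d/n = 1 + 1.68 × 0.13/0.22 = 1.993.
Sorption retards both mechanisms: v_R = v/R = 0.4290 m/day, D_R = D/R = 0.06824 m²/day.
Peak time from v_R²t² + 2D_R t − x² = 0: t = (√(D_R² + v_R²x²) − D_R)/v_R².
√(D_R² + v_R²x²) = √(0.06824² + 0.4290² × 210²) = 90.09; v_R² = 0.1840.
t = (90.09 − 0.06824)/0.1840 = 489 days.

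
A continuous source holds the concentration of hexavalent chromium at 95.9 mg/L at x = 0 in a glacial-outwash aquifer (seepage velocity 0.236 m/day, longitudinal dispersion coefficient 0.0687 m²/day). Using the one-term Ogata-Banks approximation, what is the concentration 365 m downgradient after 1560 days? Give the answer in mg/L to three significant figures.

For a continuous step input, C/C₀ ≈ ½·erfc((x−vt)/(2√(Dt))).
vt = 0.236 × 1560 = 368.16 m and 2√(Dt) = 2√(0.0687 × 1560) = 20.70 m.
Argument (x−vt)/(2√(Dt)) = (365 − 368.16)/20.70 = -0.1527; ½·erfc(-0.1527) = 0.5855.
C = 95.9 × 0.5855 = 56.1 mg/L.

56.1 mg/L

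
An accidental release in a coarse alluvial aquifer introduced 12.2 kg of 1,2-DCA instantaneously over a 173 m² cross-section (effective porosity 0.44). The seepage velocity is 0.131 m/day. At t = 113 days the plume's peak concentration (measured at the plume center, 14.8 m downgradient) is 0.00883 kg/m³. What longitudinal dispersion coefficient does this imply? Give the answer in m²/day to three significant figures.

0.232 m²/day

At the plume center C_max = M/(n_e·A·√(4πDt)), so D = M²/(4πt·(n_e·A·C_max)²).
n_e·A·C_max = 0.44 × 173 × 0.00883 = 0.6721 kg/m.
D = 12.2²/(4π × 113 × 0.6721²) = 0.232 m²/day.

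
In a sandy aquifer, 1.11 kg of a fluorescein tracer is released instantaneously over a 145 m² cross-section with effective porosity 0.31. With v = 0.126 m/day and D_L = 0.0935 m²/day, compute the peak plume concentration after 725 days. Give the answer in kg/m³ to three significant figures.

The peak of an instantaneous 1D plume sits at x = vt; there the Gaussian factor is 1 and C_max = M/(n_e·A·√(4πDt)), where n_e·A is the pore area the mass is dissolved in.
√(4πDt) = √(4π × 0.0935 × 725) = 29.19 m, so C_max = 1.11/(0.31 × 145 × 29.19) = 0.000846 kg/m³.

0.000846 kg/m³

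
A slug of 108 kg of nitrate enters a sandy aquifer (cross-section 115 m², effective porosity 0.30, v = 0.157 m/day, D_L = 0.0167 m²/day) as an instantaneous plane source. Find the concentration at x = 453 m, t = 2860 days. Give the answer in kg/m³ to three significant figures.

0.118 kg/m³

For an instantaneous plane source, C(x,t) = M/(n_e·A·√(4πDt)) · exp(−(x−vt)²/(4Dt)), with n_e·A the pore (flow) area.
Plume center vt = 0.157 × 2860 = 449.02 m, so the well at 453 m is 3.98 m downgradient of the peak.
√(4πDt) = 24.50 m, giving peak height M/(n_e·A·√(4πDt)) = 108/(0.30 × 115 × 24.50) = 0.1278 kg/m³.
(x−vt)²/(4Dt) = (3.98)²/(4 × 0.0167 × 2860) = 0.08291; exp(−0.08291) = 0.9204.
C = 0.1278 × 0.9204 = 0.118 kg/m³.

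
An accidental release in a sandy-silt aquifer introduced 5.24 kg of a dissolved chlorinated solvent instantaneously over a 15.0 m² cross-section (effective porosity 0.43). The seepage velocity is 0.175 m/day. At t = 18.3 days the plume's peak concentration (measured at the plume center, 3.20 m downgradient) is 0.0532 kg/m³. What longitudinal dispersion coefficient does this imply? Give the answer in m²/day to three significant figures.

1.01 m²/day

At the plume center C_max = M/(n_e·A·√(4πDt)), so D = M²/(4πt·(n_e·A·C_max)²).
n_e·A·C_max = 0.43 × 15.0 × 0.0532 = 0.3431 kg/m.
D = 5.24²/(4π × 18.3 × 0.3431²) = 1.01 m²/day.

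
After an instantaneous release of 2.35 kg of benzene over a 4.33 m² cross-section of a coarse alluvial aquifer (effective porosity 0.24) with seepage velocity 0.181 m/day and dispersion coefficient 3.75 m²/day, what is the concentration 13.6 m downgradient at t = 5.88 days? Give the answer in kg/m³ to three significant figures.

For an instantaneous plane source, C(x,t) = M/(n_e·A·√(4πDt)) · exp(−(x−vt)²/(4Dt)), with n_e·A the pore (flow) area.
Plume center vt = 0.181 × 5.88 = 1.06428 m, so the well at 13.6 m is 12.53572 m downgradient of the peak.
√(4πDt) = 16.65 m, giving peak height M/(n_e·A·√(4πDt)) = 2.35/(0.24 × 4.33 × 16.65) = 0.1358 kg/m³.
(x−vt)²/(4Dt) = (12.53572)²/(4 × 3.75 × 5.88) = 1.782; exp(−1.782) = 0.1683.
C = 0.1358 × 0.1683 = 0.0229 kg/m³.

0.0229 kg/m³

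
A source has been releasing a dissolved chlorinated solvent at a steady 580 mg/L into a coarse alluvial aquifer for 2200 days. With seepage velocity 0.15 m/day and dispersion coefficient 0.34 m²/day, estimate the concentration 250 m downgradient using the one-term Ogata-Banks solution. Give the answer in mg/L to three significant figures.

For a continuous step input, C/C₀ ≈ ½·erfc((x−vt)/(2√(Dt))).
vt = 0.15 × 2200 = 330 m and 2√(Dt) = 2√(0.34 × 2200) = 54.70 m.
Argument (x−vt)/(2√(Dt)) = (250 − 330)/54.70 = -1.463; ½·erfc(-1.463) = 0.9807.
C = 580 × 0.9807 = 569 mg/L.

569 mg/L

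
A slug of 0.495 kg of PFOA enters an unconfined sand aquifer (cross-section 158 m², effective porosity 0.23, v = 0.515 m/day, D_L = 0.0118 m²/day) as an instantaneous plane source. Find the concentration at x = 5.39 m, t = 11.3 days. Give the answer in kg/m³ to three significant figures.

For an instantaneous plane source, C(x,t) = M/(n_e·A·√(4πDt)) · exp(−(x−vt)²/(4Dt)), with n_e·A the pore (flow) area.
Plume center vt = 0.515 × 11.3 = 5.8195 m, so the well at 5.39 m is 0.4295 m upgradient of the peak.
√(4πDt) = 1.294 m, giving peak height M/(n_e·A·√(4πDt)) = 0.495/(0.23 × 158 × 1.294) = 0.01053 kg/m³.
(x−vt)²/(4Dt) = (-0.4295)²/(4 × 0.0118 × 11.3) = 0.3459; exp(−0.3459) = 0.7076.
C = 0.01053 × 0.7076 = 0.00745 kg/m³.

0.00745 kg/m³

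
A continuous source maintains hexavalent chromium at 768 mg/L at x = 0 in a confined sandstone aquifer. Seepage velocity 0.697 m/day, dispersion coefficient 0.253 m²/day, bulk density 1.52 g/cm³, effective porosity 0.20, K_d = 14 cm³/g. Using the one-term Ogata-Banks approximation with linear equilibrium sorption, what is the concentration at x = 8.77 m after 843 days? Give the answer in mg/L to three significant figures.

Retardation factor R = 1 + ρ_b·K_d/n = 1 + 1.52 × 14/0.20 = 107.4.
Sorption retards both mechanisms: v_R = v/R = 0.006490 m/day, D_R = D/R = 0.002356 m²/day.
v_R·t = 0.006490 × 843 = 5.47107 m; 2√(D_R t) = 2.819 m; argument = (8.77 − 5.47107)/2.819 = 1.170.
C = C₀ × ½·erfc(1.170) = 768 × 0.04900 = 37.6 mg/L.

37.6 mg/L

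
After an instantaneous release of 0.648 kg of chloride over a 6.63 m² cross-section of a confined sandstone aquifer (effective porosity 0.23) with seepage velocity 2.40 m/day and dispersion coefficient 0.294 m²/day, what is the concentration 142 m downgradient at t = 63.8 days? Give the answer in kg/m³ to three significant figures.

For an instantaneous plane source, C(x,t) = M/(n_e·A·√(4πDt)) · exp(−(x−vt)²/(4Dt)), with n_e·A the pore (flow) area.
Plume center vt = 2.40 × 63.8 = 153.12 m, so the well at 142 m is 11.12 m upgradient of the peak.
√(4πDt) = 15.35 m, giving peak height M/(n_e·A·√(4πDt)) = 0.648/(0.23 × 6.63 × 15.35) = 0.02768 kg/m³.
(x−vt)²/(4Dt) = (-11.12)²/(4 × 0.294 × 63.8) = 1.648; exp(−1.648) = 0.1924.
C = 0.02768 × 0.1924 = 0.00533 kg/m³.

0.00533 kg/m³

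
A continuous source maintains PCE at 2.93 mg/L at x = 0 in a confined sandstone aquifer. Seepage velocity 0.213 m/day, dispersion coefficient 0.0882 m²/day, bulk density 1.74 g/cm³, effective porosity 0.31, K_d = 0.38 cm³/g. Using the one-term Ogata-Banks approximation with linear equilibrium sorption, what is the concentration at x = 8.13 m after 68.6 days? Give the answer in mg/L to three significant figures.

0.114 mg/L

Retardation factor R = 1 + ρ_b·K_d/n = 1 + 1.74 × 0.38/0.31 = 3.133.
Sorption retards both mechanisms: v_R = v/R = 0.06799 m/day, D_R = D/R = 0.02815 m²/day.
v_R·t = 0.06799 × 68.6 = 4.664114 m; 2√(D_R t) = 2.779 m; argument = (8.13 − 4.664114)/2.779 = 1.247.
C = C₀ × ½·erfc(1.247) = 2.93 × 0.03891 = 0.114 mg/L.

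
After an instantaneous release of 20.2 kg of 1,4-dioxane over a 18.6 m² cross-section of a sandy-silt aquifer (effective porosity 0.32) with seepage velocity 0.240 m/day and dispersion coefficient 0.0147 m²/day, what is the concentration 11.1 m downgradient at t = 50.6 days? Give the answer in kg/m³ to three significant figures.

0.770 kg/m³

For an instantaneous plane source, C(x,t) = M/(n_e·A·√(4πDt)) · exp(−(x−vt)²/(4Dt)), with n_e·A the pore (flow) area.
Plume center vt = 0.240 × 50.6 = 12.144 m, so the well at 11.1 m is 1.044 m upgradient of the peak.
√(4πDt) = 3.057 m, giving peak height M/(n_e·A·√(4πDt)) = 20.2/(0.32 × 18.6 × 3.057) = 1.110 kg/m³.
(x−vt)²/(4Dt) = (-1.044)²/(4 × 0.0147 × 50.6) = 0.3663; exp(−0.3663) = 0.6933.
C = 1.110 × 0.6933 = 0.770 kg/m³.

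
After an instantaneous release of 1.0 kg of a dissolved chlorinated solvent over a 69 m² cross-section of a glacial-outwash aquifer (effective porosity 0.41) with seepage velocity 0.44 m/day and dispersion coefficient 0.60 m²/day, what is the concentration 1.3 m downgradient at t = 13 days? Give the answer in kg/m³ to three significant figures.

For an instantaneous plane source, C(x,t) = M/(n_e·A·√(4πDt)) · exp(−(x−vt)²/(4Dt)), with n_e·A the pore (flow) area.
Plume center vt = 0.44 × 13 = 5.72 m, so the well at 1.3 m is 4.42 m upgradient of the peak.
√(4πDt) = 9.900 m, giving peak height M/(n_e·A·√(4πDt)) = 1.0/(0.41 × 69 × 9.900) = 0.003571 kg/m³.
(x−vt)²/(4Dt) = (-4.42)²/(4 × 0.60 × 13) = 0.6262; exp(−0.6262) = 0.5346.
C = 0.003571 × 0.5346 = 0.00191 kg/m³.

0.00191 kg/m³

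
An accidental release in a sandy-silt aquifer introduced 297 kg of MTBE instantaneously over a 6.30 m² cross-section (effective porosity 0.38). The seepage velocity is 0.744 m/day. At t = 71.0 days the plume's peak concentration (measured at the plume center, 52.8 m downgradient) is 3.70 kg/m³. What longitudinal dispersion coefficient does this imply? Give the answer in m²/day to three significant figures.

1.26 m²/day

At the plume center C_max = M/(n_e·A·√(4πDt)), so D = M²/(4πt·(n_e·A·C_max)²).
n_e·A·C_max = 0.38 × 6.30 × 3.70 = 8.858 kg/m.
D = 297²/(4π × 71.0 × 8.858²) = 1.26 m²/day.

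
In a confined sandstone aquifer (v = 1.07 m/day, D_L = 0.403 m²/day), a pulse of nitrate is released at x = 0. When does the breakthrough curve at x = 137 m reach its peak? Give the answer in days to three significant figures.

128 days

For the 1D instantaneous-source solution, setting ∂C/∂t = 0 at fixed x gives v²t² + 2Dt − x² = 0, so t = (√(D² + v²x²) − D)/v².
√(D² + v²x²) = √(0.403² + 1.07² × 137²) = 146.6; v² = 1.1449.
t = (146.6 − 0.403)/1.1449 = 128 days (vs. the pure-advection estimate x/v = 128 d).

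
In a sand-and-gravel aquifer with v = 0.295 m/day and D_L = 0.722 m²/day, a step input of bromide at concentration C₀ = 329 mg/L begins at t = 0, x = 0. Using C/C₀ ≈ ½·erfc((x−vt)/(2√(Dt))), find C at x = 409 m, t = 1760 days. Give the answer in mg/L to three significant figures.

324 mg/L

For a continuous step input, C/C₀ ≈ ½·erfc((x−vt)/(2√(Dt))).
vt = 0.295 × 1760 = 519.2 m and 2√(Dt) = 2√(0.722 × 1760) = 71.29 m.
Argument (x−vt)/(2√(Dt)) = (409 − 519.2)/71.29 = -1.546; ½·erfc(-1.546) = 0.9856.
C = 329 × 0.9856 = 324 mg/L.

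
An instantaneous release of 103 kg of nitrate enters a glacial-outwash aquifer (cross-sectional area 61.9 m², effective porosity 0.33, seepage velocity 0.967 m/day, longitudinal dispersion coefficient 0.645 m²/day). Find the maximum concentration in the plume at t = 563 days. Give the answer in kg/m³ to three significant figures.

0.0746 kg/m³

The peak of an instantaneous 1D plume sits at x = vt; there the Gaussian factor is 1 and C_max = M/(n_e·A·√(4πDt)), where n_e·A is the pore area the mass is dissolved in.
√(4πDt) = √(4π × 0.645 × 563) = 67.55 m, so C_max = 103/(0.33 × 61.9 × 67.55) = 0.0746 kg/m³.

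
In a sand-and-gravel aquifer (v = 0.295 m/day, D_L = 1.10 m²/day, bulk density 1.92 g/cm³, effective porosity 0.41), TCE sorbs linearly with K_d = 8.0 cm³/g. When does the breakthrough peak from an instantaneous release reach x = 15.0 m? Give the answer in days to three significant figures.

Retardation factor R = 1 + ρ_b·K_d/n = 1 + 1.92 × 8.0/0.41 = 38.46.
Sorption retards both mechanisms: v_R = v/R = 0.007670 m/day, D_R = D/R = 0.02860 m²/day.
Peak time from v_R²t² + 2D_R t − x² = 0: t = (√(D_R² + v_R²x²) − D_R)/v_R².
√(D_R² + v_R²x²) = √(0.02860² + 0.007670² × 15.0²) = 0.1186; v_R² = 5.883e-05.
t = (0.1186 − 0.02860)/5.883e-05 = 1530 days.

1530 days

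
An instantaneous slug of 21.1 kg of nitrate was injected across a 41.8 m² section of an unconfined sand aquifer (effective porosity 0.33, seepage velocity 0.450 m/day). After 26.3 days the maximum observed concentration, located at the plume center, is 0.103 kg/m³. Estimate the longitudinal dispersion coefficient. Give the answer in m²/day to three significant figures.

0.667 m²/day

At the plume center C_max = M/(n_e·A·√(4πDt)), so D = M²/(4πt·(n_e·A·C_max)²).
n_e·A·C_max = 0.33 × 41.8 × 0.103 = 1.421 kg/m.
D = 21.1²/(4π × 26.3 × 1.421²) = 0.667 m²/day.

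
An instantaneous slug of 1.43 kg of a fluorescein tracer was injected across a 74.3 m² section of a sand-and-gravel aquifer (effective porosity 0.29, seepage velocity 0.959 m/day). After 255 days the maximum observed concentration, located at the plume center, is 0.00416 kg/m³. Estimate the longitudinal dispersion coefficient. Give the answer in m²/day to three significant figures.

0.0794 m²/day

At the plume center C_max = M/(n_e·A·√(4πDt)), so D = M²/(4πt·(n_e·A·C_max)²).
n_e·A·C_max = 0.29 × 74.3 × 0.00416 = 0.08964 kg/m.
D = 1.43²/(4π × 255 × 0.08964²) = 0.0794 m²/day.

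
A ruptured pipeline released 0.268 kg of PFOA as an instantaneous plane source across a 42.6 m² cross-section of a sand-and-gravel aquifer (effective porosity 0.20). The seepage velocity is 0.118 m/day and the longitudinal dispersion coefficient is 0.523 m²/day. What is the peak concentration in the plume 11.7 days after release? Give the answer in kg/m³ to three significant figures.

0.00359 kg/m³

The peak of an instantaneous 1D plume sits at x = vt; there the Gaussian factor is 1 and C_max = M/(n_e·A·√(4πDt)), where n_e·A is the pore area the mass is dissolved in.
√(4πDt) = √(4π × 0.523 × 11.7) = 8.769 m, so C_max = 0.268/(0.20 × 42.6 × 8.769) = 0.00359 kg/m³.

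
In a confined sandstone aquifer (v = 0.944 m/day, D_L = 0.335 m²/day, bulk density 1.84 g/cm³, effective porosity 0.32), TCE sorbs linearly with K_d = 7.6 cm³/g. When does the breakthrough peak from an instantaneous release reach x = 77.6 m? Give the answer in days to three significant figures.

3660 days

Retardation factor R = 1 + ρ_b·K_d/n = 1 + 1.84 × 7.6/0.32 = 44.70.
Sorption retards both mechanisms: v_R = v/R = 0.02112 m/day, D_R = D/R = 0.007494 m²/day.
Peak time from v_R²t² + 2D_R t − x² = 0: t = (√(D_R² + v_R²x²) − D_R)/v_R².
√(D_R² + v_R²x²) = √(0.007494² + 0.02112² × 77.6²) = 1.639; v_R² = 0.0004461.
t = (1.639 − 0.007494)/0.0004461 = 3660 days.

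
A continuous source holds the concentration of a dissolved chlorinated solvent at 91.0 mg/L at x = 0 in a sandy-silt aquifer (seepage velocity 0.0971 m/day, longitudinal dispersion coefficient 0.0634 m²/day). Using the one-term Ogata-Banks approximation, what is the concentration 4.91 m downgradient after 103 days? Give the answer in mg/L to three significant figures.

83.8 mg/L

For a continuous step input, C/C₀ ≈ ½·erfc((x−vt)/(2√(Dt))).
vt = 0.0971 × 103 = 10.0013 m and 2√(Dt) = 2√(0.0634 × 103) = 5.111 m.
Argument (x−vt)/(2√(Dt)) = (4.91 − 10.0013)/5.111 = -0.9961; ½·erfc(-0.9961) = 0.9205.
C = 91.0 × 0.9205 = 83.8 mg/L.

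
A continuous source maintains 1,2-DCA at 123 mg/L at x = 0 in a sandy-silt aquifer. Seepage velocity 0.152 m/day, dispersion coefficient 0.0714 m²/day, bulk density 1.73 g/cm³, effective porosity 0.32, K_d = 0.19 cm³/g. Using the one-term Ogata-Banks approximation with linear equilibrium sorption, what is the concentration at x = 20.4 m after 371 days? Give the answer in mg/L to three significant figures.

114 mg/L

Retardation factor R = 1 + ρ_b·K_d/n = 1 + 1.73 × 0.19/0.32 = 2.027.
Sorption retards both mechanisms: v_R = v/R = 0.07499 m/day, D_R = D/R = 0.03522 m²/day.
v_R·t = 0.07499 × 371 = 27.82129 m; 2√(D_R t) = 7.230 m; argument = (20.4 − 27.82129)/7.230 = -1.026.
C = C₀ × ½·erfc(-1.026) = 123 × 0.9266 = 114 mg/L.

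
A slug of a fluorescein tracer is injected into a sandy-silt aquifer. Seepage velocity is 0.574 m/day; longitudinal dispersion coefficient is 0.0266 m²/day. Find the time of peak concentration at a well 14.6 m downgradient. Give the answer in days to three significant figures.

25.4 days

For the 1D instantaneous-source solution, setting ∂C/∂t = 0 at fixed x gives v²t² + 2Dt − x² = 0, so t = (√(D² + v²x²) − D)/v².
√(D² + v²x²) = √(0.0266² + 0.574² × 14.6²) = 8.380; v² = 0.329476.
t = (8.380 − 0.0266)/0.329476 = 25.4 days (vs. the pure-advection estimate x/v = 25.4 d).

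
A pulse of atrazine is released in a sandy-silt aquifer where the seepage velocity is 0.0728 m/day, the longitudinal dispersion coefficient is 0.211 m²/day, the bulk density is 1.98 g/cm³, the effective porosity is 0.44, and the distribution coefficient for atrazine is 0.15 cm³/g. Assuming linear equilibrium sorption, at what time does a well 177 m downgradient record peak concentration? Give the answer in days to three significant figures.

4010 days

Retardation factor R = 1 + ρ_b·K_d/n = 1 + 1.98 × 0.15/0.44 = 1.675.
Sorption retards both mechanisms: v_R = v/R = 0.04346 m/day, D_R = D/R = 0.1260 m²/day.
Peak time from v_R²t² + 2D_R t − x² = 0: t = (√(D_R² + v_R²x²) − D_R)/v_R².
√(D_R² + v_R²x²) = √(0.1260² + 0.04346² × 177²) = 7.693; v_R² = 0.001889.
t = (7.693 − 0.1260)/0.001889 = 4010 days.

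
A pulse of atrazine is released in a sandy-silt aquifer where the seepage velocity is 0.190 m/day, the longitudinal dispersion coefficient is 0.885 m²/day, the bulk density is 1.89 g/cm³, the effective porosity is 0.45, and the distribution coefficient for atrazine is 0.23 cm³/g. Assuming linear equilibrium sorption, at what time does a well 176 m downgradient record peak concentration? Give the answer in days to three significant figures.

1770 days

Retardation factor R = 1 + ρ_b·K_d/n = 1 + 1.89 × 0.23/0.45 = 1.966.
Sorption retards both mechanisms: v_R = v/R = 0.09664 m/day, D_R = D/R = 0.4502 m²/day.
Peak time from v_R²t² + 2D_R t − x² = 0: t = (√(D_R² + v_R²x²) − D_R)/v_R².
√(D_R² + v_R²x²) = √(0.4502² + 0.09664² × 176²) = 17.01; v_R² = 0.009339.
t = (17.01 − 0.4502)/0.009339 = 1770 days.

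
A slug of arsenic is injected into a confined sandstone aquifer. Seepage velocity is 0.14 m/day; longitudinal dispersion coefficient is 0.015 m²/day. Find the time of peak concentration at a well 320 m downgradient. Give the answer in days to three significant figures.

For the 1D instantaneous-source solution, setting ∂C/∂t = 0 at fixed x gives v²t² + 2Dt − x² = 0, so t = (√(D² + v²x²) − D)/v².
√(D² + v²x²) = √(0.015² + 0.14² × 320²) = 44.80; v² = 0.0196.
t = (44.80 − 0.015)/0.0196 = 2280 days (vs. the pure-advection estimate x/v = 2290 d).

2280 days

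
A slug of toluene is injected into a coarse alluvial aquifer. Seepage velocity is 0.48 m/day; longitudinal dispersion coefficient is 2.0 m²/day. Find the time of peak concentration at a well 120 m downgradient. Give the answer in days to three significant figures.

241 days

For the 1D instantaneous-source solution, setting ∂C/∂t = 0 at fixed x gives v²t² + 2Dt − x² = 0, so t = (√(D² + v²x²) − D)/v².
√(D² + v²x²) = √(2.0² + 0.48² × 120²) = 57.63; v² = 0.2304.
t = (57.63 − 2.0)/0.2304 = 241 days (vs. the pure-advection estimate x/v = 250 d).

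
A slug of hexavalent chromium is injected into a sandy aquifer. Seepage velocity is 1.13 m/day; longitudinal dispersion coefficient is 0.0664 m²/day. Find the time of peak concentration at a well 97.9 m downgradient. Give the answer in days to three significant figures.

86.6 days

For the 1D instantaneous-source solution, setting ∂C/∂t = 0 at fixed x gives v²t² + 2Dt − x² = 0, so t = (√(D² + v²x²) − D)/v².
√(D² + v²x²) = √(0.0664² + 1.13² × 97.9²) = 110.6; v² = 1.2769.
t = (110.6 − 0.0664)/1.2769 = 86.6 days (vs. the pure-advection estimate x/v = 86.6 d).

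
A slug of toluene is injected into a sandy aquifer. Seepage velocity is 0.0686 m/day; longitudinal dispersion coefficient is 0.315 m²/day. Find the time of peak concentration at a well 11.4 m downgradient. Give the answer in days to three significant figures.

For the 1D instantaneous-source solution, setting ∂C/∂t = 0 at fixed x gives v²t² + 2Dt − x² = 0, so t = (√(D² + v²x²) − D)/v².
√(D² + v²x²) = √(0.315² + 0.0686² × 11.4²) = 0.8431; v² = 0.00470596.
t = (0.8431 − 0.315)/0.00470596 = 112 days (vs. the pure-advection estimate x/v = 166 d).

112 days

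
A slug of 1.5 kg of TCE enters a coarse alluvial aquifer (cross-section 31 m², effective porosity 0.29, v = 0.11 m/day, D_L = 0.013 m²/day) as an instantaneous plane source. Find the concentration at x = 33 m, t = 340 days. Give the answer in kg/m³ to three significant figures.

0.00749 kg/m³

For an instantaneous plane source, C(x,t) = M/(n_e·A·√(4πDt)) · exp(−(x−vt)²/(4Dt)), with n_e·A the pore (flow) area.
Plume center vt = 0.11 × 340 = 37.4 m, so the well at 33 m is 4.4 m upgradient of the peak.
√(4πDt) = 7.453 m, giving peak height M/(n_e·A·√(4πDt)) = 1.5/(0.29 × 31 × 7.453) = 0.02239 kg/m³.
(x−vt)²/(4Dt) = (-4.4)²/(4 × 0.013 × 340) = 1.095; exp(−1.095) = 0.3345.
C = 0.02239 × 0.3345 = 0.00749 kg/m³.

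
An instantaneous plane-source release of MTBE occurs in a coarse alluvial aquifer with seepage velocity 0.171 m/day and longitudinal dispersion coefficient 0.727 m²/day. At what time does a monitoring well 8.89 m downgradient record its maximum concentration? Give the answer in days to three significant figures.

For the 1D instantaneous-source solution, setting ∂C/∂t = 0 at fixed x gives v²t² + 2Dt − x² = 0, so t = (√(D² + v²x²) − D)/v².
√(D² + v²x²) = √(0.727² + 0.171² × 8.89²) = 1.685; v² = 0.029241.
t = (1.685 − 0.727)/0.029241 = 32.8 days (vs. the pure-advection estimate x/v = 52.0 d).

32.8 days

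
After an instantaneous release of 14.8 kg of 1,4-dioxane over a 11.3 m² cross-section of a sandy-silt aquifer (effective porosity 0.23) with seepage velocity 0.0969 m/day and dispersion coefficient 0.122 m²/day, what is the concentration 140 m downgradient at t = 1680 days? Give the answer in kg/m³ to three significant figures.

For an instantaneous plane source, C(x,t) = M/(n_e·A·√(4πDt)) · exp(−(x−vt)²/(4Dt)), with n_e·A the pore (flow) area.
Plume center vt = 0.0969 × 1680 = 162.792 m, so the well at 140 m is 22.792 m upgradient of the peak.
√(4πDt) = 50.75 m, giving peak height M/(n_e·A·√(4πDt)) = 14.8/(0.23 × 11.3 × 50.75) = 0.1122 kg/m³.
(x−vt)²/(4Dt) = (-22.792)²/(4 × 0.122 × 1680) = 0.6336; exp(−0.6336) = 0.5307.
C = 0.1122 × 0.5307 = 0.0595 kg/m³.

0.0595 kg/m³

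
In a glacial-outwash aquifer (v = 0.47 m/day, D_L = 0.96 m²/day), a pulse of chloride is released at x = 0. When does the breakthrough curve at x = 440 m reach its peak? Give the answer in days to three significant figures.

932 days

For the 1D instantaneous-source solution, setting ∂C/∂t = 0 at fixed x gives v²t² + 2Dt − x² = 0, so t = (√(D² + v²x²) − D)/v².
√(D² + v²x²) = √(0.96² + 0.47² × 440²) = 206.8; v² = 0.2209.
t = (206.8 − 0.96)/0.2209 = 932 days (vs. the pure-advection estimate x/v = 936 d).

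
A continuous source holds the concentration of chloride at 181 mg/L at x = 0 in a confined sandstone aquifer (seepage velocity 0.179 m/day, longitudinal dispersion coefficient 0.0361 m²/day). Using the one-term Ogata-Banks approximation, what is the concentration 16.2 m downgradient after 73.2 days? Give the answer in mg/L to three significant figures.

For a continuous step input, C/C₀ ≈ ½·erfc((x−vt)/(2√(Dt))).
vt = 0.179 × 73.2 = 13.1028 m and 2√(Dt) = 2√(0.0361 × 73.2) = 3.251 m.
Argument (x−vt)/(2√(Dt)) = (16.2 − 13.1028)/3.251 = 0.9527; ½·erfc(0.9527) = 0.08894.
C = 181 × 0.08894 = 16.1 mg/L.

16.1 mg/L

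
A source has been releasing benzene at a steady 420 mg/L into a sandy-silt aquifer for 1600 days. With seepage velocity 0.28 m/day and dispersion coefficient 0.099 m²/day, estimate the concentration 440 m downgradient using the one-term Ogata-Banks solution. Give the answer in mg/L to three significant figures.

For a continuous step input, C/C₀ ≈ ½·erfc((x−vt)/(2√(Dt))).
vt = 0.28 × 1600 = 448 m and 2√(Dt) = 2√(0.099 × 1600) = 25.17 m.
Argument (x−vt)/(2√(Dt)) = (440 − 448)/25.17 = -0.3178; ½·erfc(-0.3178) = 0.6734.
C = 420 × 0.6734 = 283 mg/L.

283 mg/L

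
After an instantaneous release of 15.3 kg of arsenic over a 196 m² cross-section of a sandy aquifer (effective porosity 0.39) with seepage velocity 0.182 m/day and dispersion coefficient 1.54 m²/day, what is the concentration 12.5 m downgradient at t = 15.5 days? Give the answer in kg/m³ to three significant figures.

For an instantaneous plane source, C(x,t) = M/(n_e·A·√(4πDt)) · exp(−(x−vt)²/(4Dt)), with n_e·A the pore (flow) area.
Plume center vt = 0.182 × 15.5 = 2.821 m, so the well at 12.5 m is 9.679 m downgradient of the peak.
√(4πDt) = 17.32 m, giving peak height M/(n_e·A·√(4πDt)) = 15.3/(0.39 × 196 × 17.32) = 0.01156 kg/m³.
(x−vt)²/(4Dt) = (9.679)²/(4 × 1.54 × 15.5) = 0.9812; exp(−0.9812) = 0.3749.
C = 0.01156 × 0.3749 = 0.00433 kg/m³.

0.00433 kg/m³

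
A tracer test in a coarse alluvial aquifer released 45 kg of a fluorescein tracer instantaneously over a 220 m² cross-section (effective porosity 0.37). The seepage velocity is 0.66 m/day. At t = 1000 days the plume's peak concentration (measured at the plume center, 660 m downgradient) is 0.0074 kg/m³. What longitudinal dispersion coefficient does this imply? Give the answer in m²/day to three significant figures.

0.444 m²/day

At the plume center C_max = M/(n_e·A·√(4πDt)), so D = M²/(4πt·(n_e·A·C_max)²).
n_e·A·C_max = 0.37 × 220 × 0.0074 = 0.6024 kg/m.
D = 45²/(4π × 1000 × 0.6024²) = 0.444 m²/day.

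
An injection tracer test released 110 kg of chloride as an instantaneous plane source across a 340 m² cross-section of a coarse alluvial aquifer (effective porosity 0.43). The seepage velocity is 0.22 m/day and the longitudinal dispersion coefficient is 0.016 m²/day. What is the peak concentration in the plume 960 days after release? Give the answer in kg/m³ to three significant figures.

The peak of an instantaneous 1D plume sits at x = vt; there the Gaussian factor is 1 and C_max = M/(n_e·A·√(4πDt)), where n_e·A is the pore area the mass is dissolved in.
√(4πDt) = √(4π × 0.016 × 960) = 13.89 m, so C_max = 110/(0.43 × 340 × 13.89) = 0.0542 kg/m³.

0.0542 kg/m³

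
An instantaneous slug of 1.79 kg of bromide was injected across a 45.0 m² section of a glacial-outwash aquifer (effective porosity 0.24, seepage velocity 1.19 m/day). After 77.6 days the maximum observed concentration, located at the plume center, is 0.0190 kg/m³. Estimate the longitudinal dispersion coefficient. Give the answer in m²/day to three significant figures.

0.0780 m²/day

At the plume center C_max = M/(n_e·A·√(4πDt)), so D = M²/(4πt·(n_e·A·C_max)²).
n_e·A·C_max = 0.24 × 45.0 × 0.0190 = 0.2052 kg/m.
D = 1.79²/(4π × 77.6 × 0.2052²) = 0.0780 m²/day.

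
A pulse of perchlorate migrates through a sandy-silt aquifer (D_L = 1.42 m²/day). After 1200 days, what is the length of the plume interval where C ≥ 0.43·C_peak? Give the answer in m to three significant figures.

The plume is Gaussian with σ = √(2Dt) = √(2 × 1.42 × 1200) = 58.38 m.
C/C_peak = exp(−Δx²/(2σ²)) = 0.43 ⇒ Δx = σ·√(−2 ln 0.43) = 58.38 × 1.299 = 75.84 m.
Width = 2Δx = 152 m.

152 m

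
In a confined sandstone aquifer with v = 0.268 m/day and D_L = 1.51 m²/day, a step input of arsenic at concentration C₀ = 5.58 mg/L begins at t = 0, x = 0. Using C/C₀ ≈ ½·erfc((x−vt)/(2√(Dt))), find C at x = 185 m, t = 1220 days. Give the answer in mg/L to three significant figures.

5.53 mg/L

For a continuous step input, C/C₀ ≈ ½·erfc((x−vt)/(2√(Dt))).
vt = 0.268 × 1220 = 326.96 m and 2√(Dt) = 2√(1.51 × 1220) = 85.84 m.
Argument (x−vt)/(2√(Dt)) = (185 − 326.96)/85.84 = -1.654; ½·erfc(-1.654) = 0.9903.
C = 5.58 × 0.9903 = 5.53 mg/L.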